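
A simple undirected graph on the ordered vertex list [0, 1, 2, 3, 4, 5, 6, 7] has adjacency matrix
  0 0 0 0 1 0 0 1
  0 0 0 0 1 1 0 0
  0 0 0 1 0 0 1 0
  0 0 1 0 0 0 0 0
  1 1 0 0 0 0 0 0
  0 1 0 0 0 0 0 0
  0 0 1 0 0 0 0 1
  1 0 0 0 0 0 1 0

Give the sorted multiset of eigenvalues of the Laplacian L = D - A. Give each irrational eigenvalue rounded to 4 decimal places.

[0, 0.1522, 0.5858, 1.2346, 2, 2.7654, 3.4142, 3.8478]

With the vertex order [0, 1, 2, 3, 4, 5, 6, 7], the degrees are [2, 2, 2, 1, 2, 1, 2, 2], giving D = diag(2, 2, 2, 1, 2, 1, 2, 2) and L = D - A. Diagonalising L (or applying a numerical eigensolver to the 8x8 matrix) gives the spectrum above. The single zero eigenvalue shows the graph is connected. The eigenvalues sum to 14, which equals trace(L) = 2|E|.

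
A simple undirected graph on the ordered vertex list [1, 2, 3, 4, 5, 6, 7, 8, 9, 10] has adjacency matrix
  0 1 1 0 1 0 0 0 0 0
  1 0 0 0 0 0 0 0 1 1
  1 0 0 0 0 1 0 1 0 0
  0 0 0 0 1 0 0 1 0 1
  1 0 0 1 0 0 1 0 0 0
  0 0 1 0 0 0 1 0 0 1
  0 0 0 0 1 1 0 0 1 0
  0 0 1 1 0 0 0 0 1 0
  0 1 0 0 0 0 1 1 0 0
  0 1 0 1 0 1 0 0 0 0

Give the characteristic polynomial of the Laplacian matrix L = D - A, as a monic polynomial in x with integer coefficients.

x^10 - 30x^9 + 390x^8 - 2880x^7 + 13305x^6 - 39882x^5 + 77640x^4 - 94800x^3 + 66000x^2 - 20000x

With the vertex order [1, 2, 3, 4, 5, 6, 7, 8, 9, 10], the degrees are [3, 3, 3, 3, 3, 3, 3, 3, 3, 3], giving D = diag(3, 3, 3, 3, 3, 3, 3, 3, 3, 3) and L = D - A. L has integer entries, so p(x) = det(xI - L) has integer coefficients. Expanding the determinant yields x^10 - 30x^9 + 390x^8 - 2880x^7 + 13305x^6 - 39882x^5 + 77640x^4 - 94800x^3 + 66000x^2 - 20000x. The constant term is 0 because L is singular (the all-ones vector lies in its kernel). The largest eigenvalue, 5, is at most the vertex count 10.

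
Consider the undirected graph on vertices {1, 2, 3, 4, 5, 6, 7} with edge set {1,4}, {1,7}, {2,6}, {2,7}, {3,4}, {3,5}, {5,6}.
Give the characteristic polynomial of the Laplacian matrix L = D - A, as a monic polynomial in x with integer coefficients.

x^7 - 14x^6 + 77x^5 - 210x^4 + 294x^3 - 196x^2 + 49x

With the vertex order [1, 2, 3, 4, 5, 6, 7], the degrees are [2, 2, 2, 2, 2, 2, 2], giving D = diag(2, 2, 2, 2, 2, 2, 2) and L = D - A. L has integer entries, so p(x) = det(xI - L) has integer coefficients. Expanding the determinant yields x^7 - 14x^6 + 77x^5 - 210x^4 + 294x^3 - 196x^2 + 49x. The constant term is 0 because L is singular (the all-ones vector lies in its kernel).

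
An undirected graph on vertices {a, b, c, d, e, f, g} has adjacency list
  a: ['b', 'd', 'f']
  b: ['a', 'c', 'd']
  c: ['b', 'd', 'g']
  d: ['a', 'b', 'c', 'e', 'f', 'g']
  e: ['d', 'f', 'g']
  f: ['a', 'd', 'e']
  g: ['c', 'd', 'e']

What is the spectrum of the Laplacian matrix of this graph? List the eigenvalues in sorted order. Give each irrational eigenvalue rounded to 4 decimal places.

Each diagonal entry of L is the vertex degree and each off-diagonal entry is -1 where an edge is present, 0 otherwise; in the order [a, b, c, d, e, f, g] the diagonal is [3, 3, 3, 6, 3, 3, 3]. Since every row of L sums to 0, the all-ones vector is in the kernel and 0 is an eigenvalue. The single zero eigenvalue shows the graph is connected. The eigenvalues sum to 24, which equals trace(L) = 2|E|.

[0, 2, 2, 4, 4, 5, 7]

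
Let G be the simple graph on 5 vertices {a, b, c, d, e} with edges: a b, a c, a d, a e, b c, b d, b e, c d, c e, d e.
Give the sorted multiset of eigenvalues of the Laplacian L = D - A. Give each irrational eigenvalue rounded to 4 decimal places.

With the vertex order [a, b, c, d, e], the degrees are [4, 4, 4, 4, 4], giving D = diag(4, 4, 4, 4, 4) and L = D - A. Diagonalising L (or applying a numerical eigensolver to the 5x5 matrix) gives the spectrum above. The single zero eigenvalue shows the graph is connected.

[0, 5, 5, 5, 5]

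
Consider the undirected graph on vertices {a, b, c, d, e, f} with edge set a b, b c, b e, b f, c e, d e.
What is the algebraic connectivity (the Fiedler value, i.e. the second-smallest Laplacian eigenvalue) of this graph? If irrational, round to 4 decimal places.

Reading degrees in the order [a, b, c, d, e, f] gives [1, 4, 2, 1, 3, 1]; set D = diag(1, 4, 2, 1, 3, 1) and form L = D - A. The smallest Laplacian eigenvalue is always 0. The next one, lambda_2 = 0.6314, measures how hard the graph is to disconnect: larger values mean better connectivity. The largest eigenvalue, 5.1071, is at most the vertex count 6. There is one zero in the spectrum, matching the 1 component.

0.6314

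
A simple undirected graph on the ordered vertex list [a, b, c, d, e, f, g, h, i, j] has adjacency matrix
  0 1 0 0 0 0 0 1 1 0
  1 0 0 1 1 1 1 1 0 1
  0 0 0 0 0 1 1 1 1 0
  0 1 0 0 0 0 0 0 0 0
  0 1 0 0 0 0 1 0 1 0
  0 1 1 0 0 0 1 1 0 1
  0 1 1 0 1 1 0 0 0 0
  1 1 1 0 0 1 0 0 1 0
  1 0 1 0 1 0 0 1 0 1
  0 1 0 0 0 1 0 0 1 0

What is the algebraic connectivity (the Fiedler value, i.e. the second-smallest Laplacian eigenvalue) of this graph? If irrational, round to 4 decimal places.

Reading degrees in the order [a, b, c, d, e, f, g, h, i, j] gives [3, 7, 4, 1, 3, 5, 4, 5, 5, 3]; set D = diag(3, 7, 4, 1, 3, 5, 4, 5, 5, 3) and form L = D - A. The sorted Laplacian eigenvalues are [0, 0.9526, 2.4189, 2.6972, 3.0150, 4.2207, 5.2572, 6.3028, 6.8071, 8.3283]; the algebraic connectivity is the second entry, 0.9526. The largest eigenvalue, 8.3283, is at most the vertex count 10.

0.9526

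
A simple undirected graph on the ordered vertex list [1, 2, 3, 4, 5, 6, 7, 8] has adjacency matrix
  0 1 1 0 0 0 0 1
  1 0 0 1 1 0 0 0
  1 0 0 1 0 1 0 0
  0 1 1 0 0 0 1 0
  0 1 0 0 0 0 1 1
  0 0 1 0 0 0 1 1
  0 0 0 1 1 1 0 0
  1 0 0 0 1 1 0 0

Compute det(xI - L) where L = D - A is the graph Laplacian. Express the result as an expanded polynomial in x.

Reading degrees in the order [1, 2, 3, 4, 5, 6, 7, 8] gives [3, 3, 3, 3, 3, 3, 3, 3]; set D = diag(3, 3, 3, 3, 3, 3, 3, 3) and form L = D - A. Computing det(xI - L) by cofactor expansion (or equivalently via sum-over-permutations) gives x^8 - 24x^7 + 240x^6 - 1296x^5 + 4080x^4 - 7488x^3 + 7424x^2 - 3072x. Since p(0) = det(-L) = 0, x divides p(x). There is one zero in the spectrum, matching the 1 component. The eigenvalues sum to 24, which equals trace(L) = 2|E|.

x^8 - 24x^7 + 240x^6 - 1296x^5 + 4080x^4 - 7488x^3 + 7424x^2 - 3072x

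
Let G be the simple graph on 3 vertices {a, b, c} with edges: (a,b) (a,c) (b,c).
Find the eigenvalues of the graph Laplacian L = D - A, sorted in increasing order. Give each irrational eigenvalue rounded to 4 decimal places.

[0, 3, 3]

Reading degrees in the order [a, b, c] gives [2, 2, 2]; set D = diag(2, 2, 2) and form L = D - A. Since every row of L sums to 0, the all-ones vector is in the kernel and 0 is an eigenvalue. The single zero eigenvalue shows the graph is connected. By the matrix-tree theorem the graph has (1/3) * product of the nonzero eigenvalues = 3 spanning trees. The largest eigenvalue, 3, is at most the vertex count 3.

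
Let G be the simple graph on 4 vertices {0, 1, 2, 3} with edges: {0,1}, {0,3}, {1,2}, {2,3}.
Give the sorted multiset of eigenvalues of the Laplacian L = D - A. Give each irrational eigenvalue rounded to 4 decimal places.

Reading degrees in the order [0, 1, 2, 3] gives [2, 2, 2, 2]; set D = diag(2, 2, 2, 2) and form L = D - A. L is symmetric positive semidefinite, so every eigenvalue is real and nonnegative. The single zero eigenvalue shows the graph is connected.

[0, 2, 2, 4]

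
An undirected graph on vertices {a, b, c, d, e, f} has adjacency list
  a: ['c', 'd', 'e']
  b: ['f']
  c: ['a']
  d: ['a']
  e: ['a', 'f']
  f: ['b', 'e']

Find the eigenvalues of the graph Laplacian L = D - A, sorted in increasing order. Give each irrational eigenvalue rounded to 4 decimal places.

[0, 0.3249, 1, 1.4608, 3, 4.2143]

Reading degrees in the order [a, b, c, d, e, f] gives [3, 1, 1, 1, 2, 2]; set D = diag(3, 1, 1, 1, 2, 2) and form L = D - A. Since every row of L sums to 0, the all-ones vector is in the kernel and 0 is an eigenvalue.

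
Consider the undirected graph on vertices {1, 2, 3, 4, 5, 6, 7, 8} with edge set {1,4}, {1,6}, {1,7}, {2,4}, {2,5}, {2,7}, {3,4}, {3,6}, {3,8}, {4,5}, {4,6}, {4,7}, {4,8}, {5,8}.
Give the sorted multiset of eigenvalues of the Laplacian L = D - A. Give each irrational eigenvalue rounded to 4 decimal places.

Each diagonal entry of L is the vertex degree and each off-diagonal entry is -1 where an edge is present, 0 otherwise; in the order [1, 2, 3, 4, 5, 6, 7, 8] the diagonal is [3, 3, 3, 7, 3, 3, 3, 3]. The multiplicity of 0 as a Laplacian eigenvalue equals the number of connected components. The single zero eigenvalue shows the graph is connected. By the matrix-tree theorem the graph has (1/8) * product of the nonzero eigenvalues = 841 spanning trees. There is one zero in the spectrum, matching the 1 component.

[0, 1.7530, 1.7530, 3.4450, 3.4450, 4.8019, 4.8019, 8]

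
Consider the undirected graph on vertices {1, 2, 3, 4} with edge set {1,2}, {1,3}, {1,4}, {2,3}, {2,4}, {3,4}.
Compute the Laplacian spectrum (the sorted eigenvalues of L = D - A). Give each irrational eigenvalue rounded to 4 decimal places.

Reading degrees in the order [1, 2, 3, 4] gives [3, 3, 3, 3]; set D = diag(3, 3, 3, 3) and form L = D - A. Since every row of L sums to 0, the all-ones vector is in the kernel and 0 is an eigenvalue.

[0, 4, 4, 4]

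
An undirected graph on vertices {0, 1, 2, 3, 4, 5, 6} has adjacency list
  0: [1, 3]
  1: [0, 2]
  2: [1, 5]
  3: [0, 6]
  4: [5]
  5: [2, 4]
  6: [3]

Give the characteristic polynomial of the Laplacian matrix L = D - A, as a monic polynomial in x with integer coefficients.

x^7 - 12x^6 + 55x^5 - 120x^4 + 126x^3 - 56x^2 + 7x

Reading degrees in the order [0, 1, 2, 3, 4, 5, 6] gives [2, 2, 2, 2, 1, 2, 1]; set D = diag(2, 2, 2, 2, 1, 2, 1) and form L = D - A. L has integer entries, so p(x) = det(xI - L) has integer coefficients. Expanding the determinant yields x^7 - 12x^6 + 55x^5 - 120x^4 + 126x^3 - 56x^2 + 7x. The constant term is 0 because L is singular (the all-ones vector lies in its kernel). The largest eigenvalue, 3.8019, is at most the vertex count 7.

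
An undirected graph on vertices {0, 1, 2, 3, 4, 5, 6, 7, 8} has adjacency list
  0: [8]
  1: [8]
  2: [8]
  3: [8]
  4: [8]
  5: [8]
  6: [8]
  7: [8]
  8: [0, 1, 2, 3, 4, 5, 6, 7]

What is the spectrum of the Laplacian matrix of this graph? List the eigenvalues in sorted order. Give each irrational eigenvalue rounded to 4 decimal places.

Reading degrees in the order [0, 1, 2, 3, 4, 5, 6, 7, 8] gives [1, 1, 1, 1, 1, 1, 1, 1, 8]; set D = diag(1, 1, 1, 1, 1, 1, 1, 1, 8) and form L = D - A. The multiplicity of 0 as a Laplacian eigenvalue equals the number of connected components. The single zero eigenvalue shows the graph is connected. The largest eigenvalue, 9, is at most the vertex count 9. The eigenvalues sum to 16, which equals trace(L) = 2|E|.

[0, 1, 1, 1, 1, 1, 1, 1, 9]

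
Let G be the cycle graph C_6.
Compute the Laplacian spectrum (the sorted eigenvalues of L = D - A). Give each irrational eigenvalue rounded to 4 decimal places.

The graph has 6 vertices and degree multiset [2, 2, 2, 2, 2, 2]; D is the diagonal matrix of degrees and L = D - A. The multiplicity of 0 as a Laplacian eigenvalue equals the number of connected components. The single zero eigenvalue shows the graph is connected. The largest eigenvalue, 4, is at most the vertex count 6. There is one zero in the spectrum, matching the 1 component.

[0, 1, 1, 3, 3, 4]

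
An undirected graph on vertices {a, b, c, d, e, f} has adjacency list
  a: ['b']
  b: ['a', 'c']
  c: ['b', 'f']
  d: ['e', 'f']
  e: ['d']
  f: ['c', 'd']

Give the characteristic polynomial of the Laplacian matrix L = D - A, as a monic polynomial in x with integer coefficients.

Reading degrees in the order [a, b, c, d, e, f] gives [1, 2, 2, 2, 1, 2]; set D = diag(1, 2, 2, 2, 1, 2) and form L = D - A. Computing det(xI - L) by cofactor expansion (or equivalently via sum-over-permutations) gives x^6 - 10x^5 + 36x^4 - 56x^3 + 35x^2 - 6x. The coefficient of x^5 equals -trace(L) = -10, matching the sum of degrees. The eigenvalues sum to 10, which equals trace(L) = 2|E|.

x^6 - 10x^5 + 36x^4 - 56x^3 + 35x^2 - 6x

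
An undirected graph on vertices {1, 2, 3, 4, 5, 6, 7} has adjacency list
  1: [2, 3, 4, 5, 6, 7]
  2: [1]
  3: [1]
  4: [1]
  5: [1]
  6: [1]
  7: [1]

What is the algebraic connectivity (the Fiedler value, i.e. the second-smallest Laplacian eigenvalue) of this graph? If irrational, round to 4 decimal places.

1

Reading degrees in the order [1, 2, 3, 4, 5, 6, 7] gives [6, 1, 1, 1, 1, 1, 1]; set D = diag(6, 1, 1, 1, 1, 1, 1) and form L = D - A. Computing the eigenvalues of L and sorting gives [0, 1, 1, 1, 1, 1, 7]. The Fiedler value lambda_2 = 1 is strictly positive, so the graph is connected. By the matrix-tree theorem the graph has (1/7) * product of the nonzero eigenvalues = 1 spanning tree.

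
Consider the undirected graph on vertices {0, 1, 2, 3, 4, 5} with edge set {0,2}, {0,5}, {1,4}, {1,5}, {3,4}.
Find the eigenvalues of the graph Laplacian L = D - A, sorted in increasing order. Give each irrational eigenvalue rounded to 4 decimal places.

Each diagonal entry of L is the vertex degree and each off-diagonal entry is -1 where an edge is present, 0 otherwise; in the order [0, 1, 2, 3, 4, 5] the diagonal is [2, 2, 1, 1, 2, 2]. Since every row of L sums to 0, the all-ones vector is in the kernel and 0 is an eigenvalue. The single zero eigenvalue shows the graph is connected. There is one zero in the spectrum, matching the 1 component.

[0, 0.2679, 1, 2, 3, 3.7321]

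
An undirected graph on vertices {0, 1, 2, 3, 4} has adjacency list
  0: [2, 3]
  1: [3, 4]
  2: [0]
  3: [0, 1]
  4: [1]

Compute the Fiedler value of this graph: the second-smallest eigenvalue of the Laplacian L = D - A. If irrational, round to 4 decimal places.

0.3820

Each diagonal entry of L is the vertex degree and each off-diagonal entry is -1 where an edge is present, 0 otherwise; in the order [0, 1, 2, 3, 4] the diagonal is [2, 2, 1, 2, 1]. The smallest Laplacian eigenvalue is always 0. The next one, lambda_2 = 0.3820, measures how hard the graph is to disconnect: larger values mean better connectivity.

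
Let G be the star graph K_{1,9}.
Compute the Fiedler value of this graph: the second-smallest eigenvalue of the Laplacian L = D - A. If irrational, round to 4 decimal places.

1

The graph has 10 vertices and degree multiset [9, 1, 1, 1, 1, 1, 1, 1, 1, 1]; D is the diagonal matrix of degrees and L = D - A. The smallest Laplacian eigenvalue is always 0. The next one, lambda_2 = 1, measures how hard the graph is to disconnect: larger values mean better connectivity. By the matrix-tree theorem the graph has (1/10) * product of the nonzero eigenvalues = 1 spanning tree. There is one zero in the spectrum, matching the 1 component.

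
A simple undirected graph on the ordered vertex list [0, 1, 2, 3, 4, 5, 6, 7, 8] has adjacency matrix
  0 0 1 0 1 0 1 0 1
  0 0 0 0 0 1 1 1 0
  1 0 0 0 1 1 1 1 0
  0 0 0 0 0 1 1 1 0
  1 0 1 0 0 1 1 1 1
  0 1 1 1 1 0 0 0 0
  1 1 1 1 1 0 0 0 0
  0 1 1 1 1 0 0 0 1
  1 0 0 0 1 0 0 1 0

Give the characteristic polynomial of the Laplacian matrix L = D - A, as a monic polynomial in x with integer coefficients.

x^9 - 38x^8 + 618x^7 - 5614x^6 + 31132x^5 - 107824x^4 + 227546x^3 - 267198x^2 + 133461x

With the vertex order [0, 1, 2, 3, 4, 5, 6, 7, 8], the degrees are [4, 3, 5, 3, 6, 4, 5, 5, 3], giving D = diag(4, 3, 5, 3, 6, 4, 5, 5, 3) and L = D - A. L has integer entries, so p(x) = det(xI - L) has integer coefficients. Expanding the determinant yields x^9 - 38x^8 + 618x^7 - 5614x^6 + 31132x^5 - 107824x^4 + 227546x^3 - 267198x^2 + 133461x. The coefficient of x^8 equals -trace(L) = -38, matching the sum of degrees.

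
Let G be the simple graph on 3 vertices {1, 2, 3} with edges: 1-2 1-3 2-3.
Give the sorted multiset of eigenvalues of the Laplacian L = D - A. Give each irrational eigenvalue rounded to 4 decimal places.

Each diagonal entry of L is the vertex degree and each off-diagonal entry is -1 where an edge is present, 0 otherwise; in the order [1, 2, 3] the diagonal is [2, 2, 2]. The multiplicity of 0 as a Laplacian eigenvalue equals the number of connected components. The single zero eigenvalue shows the graph is connected.

[0, 3, 3]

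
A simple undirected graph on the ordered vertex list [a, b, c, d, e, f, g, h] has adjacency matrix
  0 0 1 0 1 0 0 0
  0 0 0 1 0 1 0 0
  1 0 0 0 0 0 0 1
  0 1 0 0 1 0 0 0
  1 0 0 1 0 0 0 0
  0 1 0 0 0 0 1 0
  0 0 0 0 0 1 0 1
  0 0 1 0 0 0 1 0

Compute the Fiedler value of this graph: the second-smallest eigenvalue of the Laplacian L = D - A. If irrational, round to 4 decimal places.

0.5858

Reading degrees in the order [a, b, c, d, e, f, g, h] gives [2, 2, 2, 2, 2, 2, 2, 2]; set D = diag(2, 2, 2, 2, 2, 2, 2, 2) and form L = D - A. The smallest Laplacian eigenvalue is always 0. The next one, lambda_2 = 0.5858, measures how hard the graph is to disconnect: larger values mean better connectivity. The largest eigenvalue, 4, is at most the vertex count 8. The eigenvalues sum to 16, which equals trace(L) = 2|E|.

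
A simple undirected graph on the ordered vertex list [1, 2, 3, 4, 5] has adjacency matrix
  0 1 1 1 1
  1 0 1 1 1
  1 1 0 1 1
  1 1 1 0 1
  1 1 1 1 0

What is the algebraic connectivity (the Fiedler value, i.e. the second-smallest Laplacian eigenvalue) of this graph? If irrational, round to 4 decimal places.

With the vertex order [1, 2, 3, 4, 5], the degrees are [4, 4, 4, 4, 4], giving D = diag(4, 4, 4, 4, 4) and L = D - A. The sorted Laplacian eigenvalues are [0, 5, 5, 5, 5]; the algebraic connectivity is the second entry, 5.

5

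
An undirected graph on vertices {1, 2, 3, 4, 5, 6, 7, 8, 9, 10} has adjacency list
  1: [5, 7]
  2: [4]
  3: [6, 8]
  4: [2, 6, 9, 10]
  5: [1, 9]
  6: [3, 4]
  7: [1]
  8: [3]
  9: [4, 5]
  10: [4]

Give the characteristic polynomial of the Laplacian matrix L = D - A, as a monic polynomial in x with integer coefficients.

Each diagonal entry of L is the vertex degree and each off-diagonal entry is -1 where an edge is present, 0 otherwise; in the order [1, 2, 3, 4, 5, 6, 7, 8, 9, 10] the diagonal is [2, 1, 2, 4, 2, 2, 1, 1, 2, 1]. Computing det(xI - L) by cofactor expansion (or equivalently via sum-over-permutations) gives x^10 - 18x^9 + 133x^8 - 526x^7 + 1216x^6 - 1684x^5 + 1374x^4 - 620x^3 + 134x^2 - 10x. Since p(0) = det(-L) = 0, x divides p(x). The largest eigenvalue, 5.1830, is at most the vertex count 10.

x^10 - 18x^9 + 133x^8 - 526x^7 + 1216x^6 - 1684x^5 + 1374x^4 - 620x^3 + 134x^2 - 10x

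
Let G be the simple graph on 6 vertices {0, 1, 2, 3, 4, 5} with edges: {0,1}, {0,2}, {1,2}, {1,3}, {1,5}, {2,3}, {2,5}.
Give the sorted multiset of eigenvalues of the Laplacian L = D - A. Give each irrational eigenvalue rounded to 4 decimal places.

Each diagonal entry of L is the vertex degree and each off-diagonal entry is -1 where an edge is present, 0 otherwise; in the order [0, 1, 2, 3, 4, 5] the diagonal is [2, 4, 4, 2, 0, 2]. Since every row of L sums to 0, the all-ones vector is in the kernel and 0 is an eigenvalue. The 2 zero eigenvalues correspond to the 2 connected components. There are 2 zeros in the spectrum, matching the 2 components.

[0, 0, 2, 2, 5, 5]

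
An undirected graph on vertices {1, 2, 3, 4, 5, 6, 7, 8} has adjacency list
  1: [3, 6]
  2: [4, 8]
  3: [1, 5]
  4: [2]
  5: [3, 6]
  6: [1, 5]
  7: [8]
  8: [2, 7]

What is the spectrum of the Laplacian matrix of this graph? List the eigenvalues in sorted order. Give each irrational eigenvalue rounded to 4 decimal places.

Reading degrees in the order [1, 2, 3, 4, 5, 6, 7, 8] gives [2, 2, 2, 1, 2, 2, 1, 2]; set D = diag(2, 2, 2, 1, 2, 2, 1, 2) and form L = D - A. The multiplicity of 0 as a Laplacian eigenvalue equals the number of connected components. The 2 zero eigenvalues correspond to the 2 connected components. The eigenvalues sum to 14, which equals trace(L) = 2|E|. The largest eigenvalue, 4, is at most the vertex count 8.

[0, 0, 0.5858, 2, 2, 2, 3.4142, 4]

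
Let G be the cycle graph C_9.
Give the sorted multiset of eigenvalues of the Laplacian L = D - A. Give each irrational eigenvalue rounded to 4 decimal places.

[0, 0.4679, 0.4679, 1.6527, 1.6527, 3, 3, 3.8794, 3.8794]

The graph has 9 vertices and degree multiset [2, 2, 2, 2, 2, 2, 2, 2, 2]; D is the diagonal matrix of degrees and L = D - A. L is symmetric positive semidefinite, so every eigenvalue is real and nonnegative. The single zero eigenvalue shows the graph is connected. By the matrix-tree theorem the graph has (1/9) * product of the nonzero eigenvalues = 9 spanning trees.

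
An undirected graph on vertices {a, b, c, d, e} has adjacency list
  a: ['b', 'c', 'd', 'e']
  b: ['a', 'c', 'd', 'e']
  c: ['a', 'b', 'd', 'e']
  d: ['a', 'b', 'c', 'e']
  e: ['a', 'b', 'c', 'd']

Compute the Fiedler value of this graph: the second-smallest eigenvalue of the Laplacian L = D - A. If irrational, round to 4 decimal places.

5

With the vertex order [a, b, c, d, e], the degrees are [4, 4, 4, 4, 4], giving D = diag(4, 4, 4, 4, 4) and L = D - A. The smallest Laplacian eigenvalue is always 0. The next one, lambda_2 = 5, measures how hard the graph is to disconnect: larger values mean better connectivity. The largest eigenvalue, 5, is at most the vertex count 5.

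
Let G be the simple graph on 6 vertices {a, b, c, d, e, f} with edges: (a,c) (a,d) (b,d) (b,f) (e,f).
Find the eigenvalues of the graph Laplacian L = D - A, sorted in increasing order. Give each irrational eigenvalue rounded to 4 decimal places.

[0, 0.2679, 1, 2, 3, 3.7321]

Each diagonal entry of L is the vertex degree and each off-diagonal entry is -1 where an edge is present, 0 otherwise; in the order [a, b, c, d, e, f] the diagonal is [2, 2, 1, 2, 1, 2]. Since every row of L sums to 0, the all-ones vector is in the kernel and 0 is an eigenvalue. The largest eigenvalue, 3.7321, is at most the vertex count 6.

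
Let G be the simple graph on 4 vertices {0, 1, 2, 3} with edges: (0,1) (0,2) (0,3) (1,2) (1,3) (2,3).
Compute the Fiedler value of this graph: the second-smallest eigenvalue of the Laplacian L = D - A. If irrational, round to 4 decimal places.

With the vertex order [0, 1, 2, 3], the degrees are [3, 3, 3, 3], giving D = diag(3, 3, 3, 3) and L = D - A. The smallest Laplacian eigenvalue is always 0. The next one, lambda_2 = 4, measures how hard the graph is to disconnect: larger values mean better connectivity. By the matrix-tree theorem the graph has (1/4) * product of the nonzero eigenvalues = 16 spanning trees.

4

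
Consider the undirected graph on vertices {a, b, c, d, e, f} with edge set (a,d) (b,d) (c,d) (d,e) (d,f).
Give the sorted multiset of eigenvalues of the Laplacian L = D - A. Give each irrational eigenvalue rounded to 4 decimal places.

[0, 1, 1, 1, 1, 6]

Each diagonal entry of L is the vertex degree and each off-diagonal entry is -1 where an edge is present, 0 otherwise; in the order [a, b, c, d, e, f] the diagonal is [1, 1, 1, 5, 1, 1]. Diagonalising L (or applying a numerical eigensolver to the 6x6 matrix) gives the spectrum above. There is one zero in the spectrum, matching the 1 component. The eigenvalues sum to 10, which equals trace(L) = 2|E|.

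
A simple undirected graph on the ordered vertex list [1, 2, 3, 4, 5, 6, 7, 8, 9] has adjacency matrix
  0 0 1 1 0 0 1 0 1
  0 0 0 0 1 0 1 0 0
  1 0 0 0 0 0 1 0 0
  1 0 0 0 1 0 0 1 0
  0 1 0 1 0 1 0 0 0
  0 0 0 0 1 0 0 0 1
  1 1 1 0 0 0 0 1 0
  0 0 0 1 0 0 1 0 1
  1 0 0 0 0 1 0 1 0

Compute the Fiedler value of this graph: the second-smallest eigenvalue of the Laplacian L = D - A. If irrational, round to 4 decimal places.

Each diagonal entry of L is the vertex degree and each off-diagonal entry is -1 where an edge is present, 0 otherwise; in the order [1, 2, 3, 4, 5, 6, 7, 8, 9] the diagonal is [4, 2, 2, 3, 3, 2, 4, 3, 3]. The sorted Laplacian eigenvalues are [0, 1.1142, 1.4586, 2, 2.5696, 3.6506, 4.3234, 4.8159, 6.0676]; the algebraic connectivity is the second entry, 1.1142. The largest eigenvalue, 6.0676, is at most the vertex count 9. By the matrix-tree theorem the graph has (1/9) * product of the nonzero eigenvalues = 428 spanning trees.

1.1142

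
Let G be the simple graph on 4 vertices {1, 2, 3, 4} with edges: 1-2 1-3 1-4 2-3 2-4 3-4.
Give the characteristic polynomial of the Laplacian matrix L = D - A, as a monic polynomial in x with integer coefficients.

x^4 - 12x^3 + 48x^2 - 64x

Reading degrees in the order [1, 2, 3, 4] gives [3, 3, 3, 3]; set D = diag(3, 3, 3, 3) and form L = D - A. L has integer entries, so p(x) = det(xI - L) has integer coefficients. Expanding the determinant yields x^4 - 12x^3 + 48x^2 - 64x. Since p(0) = det(-L) = 0, x divides p(x). The largest eigenvalue, 4, is at most the vertex count 4. By the matrix-tree theorem the graph has (1/4) * product of the nonzero eigenvalues = 16 spanning trees.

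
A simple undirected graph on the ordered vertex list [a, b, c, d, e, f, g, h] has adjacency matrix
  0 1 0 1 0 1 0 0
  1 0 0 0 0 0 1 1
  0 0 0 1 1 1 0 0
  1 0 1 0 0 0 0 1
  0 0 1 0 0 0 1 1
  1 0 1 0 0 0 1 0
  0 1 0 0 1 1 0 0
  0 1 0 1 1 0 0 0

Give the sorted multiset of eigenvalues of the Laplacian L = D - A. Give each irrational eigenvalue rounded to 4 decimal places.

[0, 2, 2, 2, 4, 4, 4, 6]

With the vertex order [a, b, c, d, e, f, g, h], the degrees are [3, 3, 3, 3, 3, 3, 3, 3], giving D = diag(3, 3, 3, 3, 3, 3, 3, 3) and L = D - A. L is symmetric positive semidefinite, so every eigenvalue is real and nonnegative. The eigenvalues sum to 24, which equals trace(L) = 2|E|.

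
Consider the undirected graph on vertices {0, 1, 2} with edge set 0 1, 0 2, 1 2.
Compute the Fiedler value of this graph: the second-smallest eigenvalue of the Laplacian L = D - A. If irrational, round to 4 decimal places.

3

With the vertex order [0, 1, 2], the degrees are [2, 2, 2], giving D = diag(2, 2, 2) and L = D - A. Computing the eigenvalues of L and sorting gives [0, 3, 3]. The Fiedler value lambda_2 = 3 is strictly positive, so the graph is connected.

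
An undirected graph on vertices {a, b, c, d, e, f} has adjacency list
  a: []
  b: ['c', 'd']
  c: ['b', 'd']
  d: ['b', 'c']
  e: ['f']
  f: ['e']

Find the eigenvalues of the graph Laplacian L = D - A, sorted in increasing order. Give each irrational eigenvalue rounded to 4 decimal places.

With the vertex order [a, b, c, d, e, f], the degrees are [0, 2, 2, 2, 1, 1], giving D = diag(0, 2, 2, 2, 1, 1) and L = D - A. Since every row of L sums to 0, the all-ones vector is in the kernel and 0 is an eigenvalue. The 3 zero eigenvalues correspond to the 3 connected components. The eigenvalues sum to 8, which equals trace(L) = 2|E|.

[0, 0, 0, 2, 3, 3]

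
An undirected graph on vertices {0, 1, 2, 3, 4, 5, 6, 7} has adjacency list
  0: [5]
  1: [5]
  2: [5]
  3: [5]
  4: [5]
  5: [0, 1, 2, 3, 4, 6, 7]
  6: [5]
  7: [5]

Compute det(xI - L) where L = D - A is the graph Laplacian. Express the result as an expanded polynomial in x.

x^8 - 14x^7 + 63x^6 - 140x^5 + 175x^4 - 126x^3 + 49x^2 - 8x

With the vertex order [0, 1, 2, 3, 4, 5, 6, 7], the degrees are [1, 1, 1, 1, 1, 7, 1, 1], giving D = diag(1, 1, 1, 1, 1, 7, 1, 1) and L = D - A. Computing det(xI - L) by cofactor expansion (or equivalently via sum-over-permutations) gives x^8 - 14x^7 + 63x^6 - 140x^5 + 175x^4 - 126x^3 + 49x^2 - 8x. The constant term is 0 because L is singular (the all-ones vector lies in its kernel).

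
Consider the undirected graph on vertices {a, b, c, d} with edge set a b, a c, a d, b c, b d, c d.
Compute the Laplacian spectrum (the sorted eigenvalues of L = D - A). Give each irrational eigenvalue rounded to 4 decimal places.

[0, 4, 4, 4]

Each diagonal entry of L is the vertex degree and each off-diagonal entry is -1 where an edge is present, 0 otherwise; in the order [a, b, c, d] the diagonal is [3, 3, 3, 3]. Since every row of L sums to 0, the all-ones vector is in the kernel and 0 is an eigenvalue.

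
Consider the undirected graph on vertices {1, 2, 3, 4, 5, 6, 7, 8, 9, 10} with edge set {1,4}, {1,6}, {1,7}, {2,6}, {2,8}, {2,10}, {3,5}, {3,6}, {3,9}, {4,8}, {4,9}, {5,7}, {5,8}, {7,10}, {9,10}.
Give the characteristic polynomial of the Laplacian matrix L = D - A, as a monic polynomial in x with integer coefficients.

Each diagonal entry of L is the vertex degree and each off-diagonal entry is -1 where an edge is present, 0 otherwise; in the order [1, 2, 3, 4, 5, 6, 7, 8, 9, 10] the diagonal is [3, 3, 3, 3, 3, 3, 3, 3, 3, 3]. The eigenvalues of L are [0, 2, 2, 2, 2, 2, 5, 5, 5, 5]; the characteristic polynomial is the product of (x - lambda_i), which multiplies out to x^10 - 30x^9 + 390x^8 - 2880x^7 + 13305x^6 - 39882x^5 + 77640x^4 - 94800x^3 + 66000x^2 - 20000x. The coefficient of x^9 equals -trace(L) = -30, matching the sum of degrees.

x^10 - 30x^9 + 390x^8 - 2880x^7 + 13305x^6 - 39882x^5 + 77640x^4 - 94800x^3 + 66000x^2 - 20000x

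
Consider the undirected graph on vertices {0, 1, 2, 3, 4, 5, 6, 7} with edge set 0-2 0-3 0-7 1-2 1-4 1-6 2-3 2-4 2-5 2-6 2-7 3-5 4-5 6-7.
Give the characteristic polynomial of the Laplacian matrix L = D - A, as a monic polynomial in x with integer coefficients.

x^8 - 28x^7 + 322x^6 - 1974x^5 + 6965x^4 - 14126x^3 + 15225x^2 - 6728x

Each diagonal entry of L is the vertex degree and each off-diagonal entry is -1 where an edge is present, 0 otherwise; in the order [0, 1, 2, 3, 4, 5, 6, 7] the diagonal is [3, 3, 7, 3, 3, 3, 3, 3]. L has integer entries, so p(x) = det(xI - L) has integer coefficients. Expanding the determinant yields x^8 - 28x^7 + 322x^6 - 1974x^5 + 6965x^4 - 14126x^3 + 15225x^2 - 6728x. The constant term is 0 because L is singular (the all-ones vector lies in its kernel). The largest eigenvalue, 8, is at most the vertex count 8. There is one zero in the spectrum, matching the 1 component.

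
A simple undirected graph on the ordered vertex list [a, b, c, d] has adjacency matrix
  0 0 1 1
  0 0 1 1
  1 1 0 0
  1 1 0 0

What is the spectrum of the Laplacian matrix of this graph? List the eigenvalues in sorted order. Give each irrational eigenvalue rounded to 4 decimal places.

[0, 2, 2, 4]

Each diagonal entry of L is the vertex degree and each off-diagonal entry is -1 where an edge is present, 0 otherwise; in the order [a, b, c, d] the diagonal is [2, 2, 2, 2]. L is symmetric positive semidefinite, so every eigenvalue is real and nonnegative. The single zero eigenvalue shows the graph is connected. The eigenvalues sum to 8, which equals trace(L) = 2|E|.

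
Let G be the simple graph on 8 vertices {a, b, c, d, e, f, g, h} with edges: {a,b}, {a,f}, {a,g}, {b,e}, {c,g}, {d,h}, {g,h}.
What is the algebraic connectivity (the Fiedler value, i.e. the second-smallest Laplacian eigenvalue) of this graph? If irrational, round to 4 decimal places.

Reading degrees in the order [a, b, c, d, e, f, g, h] gives [3, 2, 1, 1, 1, 1, 3, 2]; set D = diag(3, 2, 1, 1, 1, 1, 3, 2) and form L = D - A. The sorted Laplacian eigenvalues are [0, 0.2509, 0.5858, 0.7287, 2, 2.3349, 3.4142, 4.6855]; the algebraic connectivity is the second entry, 0.2509. The largest eigenvalue, 4.6855, is at most the vertex count 8.

0.2509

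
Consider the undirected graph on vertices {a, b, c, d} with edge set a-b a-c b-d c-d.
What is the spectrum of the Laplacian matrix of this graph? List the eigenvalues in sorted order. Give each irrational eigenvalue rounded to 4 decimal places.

With the vertex order [a, b, c, d], the degrees are [2, 2, 2, 2], giving D = diag(2, 2, 2, 2) and L = D - A. Diagonalising L (or applying a numerical eigensolver to the 4x4 matrix) gives the spectrum above.

[0, 2, 2, 4]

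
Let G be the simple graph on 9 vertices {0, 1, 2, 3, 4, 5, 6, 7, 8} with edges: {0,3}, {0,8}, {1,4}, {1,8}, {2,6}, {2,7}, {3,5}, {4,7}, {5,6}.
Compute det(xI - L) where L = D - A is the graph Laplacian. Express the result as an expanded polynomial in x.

Reading degrees in the order [0, 1, 2, 3, 4, 5, 6, 7, 8] gives [2, 2, 2, 2, 2, 2, 2, 2, 2]; set D = diag(2, 2, 2, 2, 2, 2, 2, 2, 2) and form L = D - A. L has integer entries, so p(x) = det(xI - L) has integer coefficients. Expanding the determinant yields x^9 - 18x^8 + 135x^7 - 546x^6 + 1287x^5 - 1782x^4 + 1386x^3 - 540x^2 + 81x. Since p(0) = det(-L) = 0, x divides p(x). The largest eigenvalue, 3.8794, is at most the vertex count 9. There is one zero in the spectrum, matching the 1 component.

x^9 - 18x^8 + 135x^7 - 546x^6 + 1287x^5 - 1782x^4 + 1386x^3 - 540x^2 + 81x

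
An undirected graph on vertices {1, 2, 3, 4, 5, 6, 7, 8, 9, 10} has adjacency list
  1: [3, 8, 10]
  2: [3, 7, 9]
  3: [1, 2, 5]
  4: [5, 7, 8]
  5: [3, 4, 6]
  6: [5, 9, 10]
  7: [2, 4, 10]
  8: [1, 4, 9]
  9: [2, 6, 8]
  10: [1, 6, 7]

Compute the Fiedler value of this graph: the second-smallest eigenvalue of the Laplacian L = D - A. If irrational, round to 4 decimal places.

2

Each diagonal entry of L is the vertex degree and each off-diagonal entry is -1 where an edge is present, 0 otherwise; in the order [1, 2, 3, 4, 5, 6, 7, 8, 9, 10] the diagonal is [3, 3, 3, 3, 3, 3, 3, 3, 3, 3]. The sorted Laplacian eigenvalues are [0, 2, 2, 2, 2, 2, 5, 5, 5, 5]; the algebraic connectivity is the second entry, 2. By the matrix-tree theorem the graph has (1/10) * product of the nonzero eigenvalues = 2000 spanning trees.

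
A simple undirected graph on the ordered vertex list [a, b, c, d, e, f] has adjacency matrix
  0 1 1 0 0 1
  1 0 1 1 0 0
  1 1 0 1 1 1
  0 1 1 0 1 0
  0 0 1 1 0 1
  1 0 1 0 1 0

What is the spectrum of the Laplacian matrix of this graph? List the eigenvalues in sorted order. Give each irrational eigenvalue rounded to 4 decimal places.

[0, 2.3820, 2.3820, 4.6180, 4.6180, 6]

Each diagonal entry of L is the vertex degree and each off-diagonal entry is -1 where an edge is present, 0 otherwise; in the order [a, b, c, d, e, f] the diagonal is [3, 3, 5, 3, 3, 3]. Diagonalising L (or applying a numerical eigensolver to the 6x6 matrix) gives the spectrum above. The largest eigenvalue, 6, is at most the vertex count 6.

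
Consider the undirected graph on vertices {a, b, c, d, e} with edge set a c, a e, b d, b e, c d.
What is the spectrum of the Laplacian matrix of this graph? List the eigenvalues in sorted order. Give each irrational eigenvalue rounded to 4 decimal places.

With the vertex order [a, b, c, d, e], the degrees are [2, 2, 2, 2, 2], giving D = diag(2, 2, 2, 2, 2) and L = D - A. Diagonalising L (or applying a numerical eigensolver to the 5x5 matrix) gives the spectrum above.

[0, 1.3820, 1.3820, 3.6180, 3.6180]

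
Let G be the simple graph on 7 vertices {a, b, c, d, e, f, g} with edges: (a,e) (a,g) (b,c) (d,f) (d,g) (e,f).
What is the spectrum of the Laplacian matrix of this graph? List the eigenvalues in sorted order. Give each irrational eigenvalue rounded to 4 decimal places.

[0, 0, 1.3820, 1.3820, 2, 3.6180, 3.6180]

With the vertex order [a, b, c, d, e, f, g], the degrees are [2, 1, 1, 2, 2, 2, 2], giving D = diag(2, 1, 1, 2, 2, 2, 2) and L = D - A. Since every row of L sums to 0, the all-ones vector is in the kernel and 0 is an eigenvalue. The 2 zero eigenvalues correspond to the 2 connected components. The largest eigenvalue, 3.6180, is at most the vertex count 7.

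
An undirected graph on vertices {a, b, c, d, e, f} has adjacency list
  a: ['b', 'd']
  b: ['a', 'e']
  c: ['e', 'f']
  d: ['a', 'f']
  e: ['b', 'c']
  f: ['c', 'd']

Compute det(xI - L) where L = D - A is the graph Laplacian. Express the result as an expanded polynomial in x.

x^6 - 12x^5 + 54x^4 - 112x^3 + 105x^2 - 36x

Each diagonal entry of L is the vertex degree and each off-diagonal entry is -1 where an edge is present, 0 otherwise; in the order [a, b, c, d, e, f] the diagonal is [2, 2, 2, 2, 2, 2]. The eigenvalues of L are [0, 1, 1, 3, 3, 4]; the characteristic polynomial is the product of (x - lambda_i), which multiplies out to x^6 - 12x^5 + 54x^4 - 112x^3 + 105x^2 - 36x. The constant term is 0 because L is singular (the all-ones vector lies in its kernel). There is one zero in the spectrum, matching the 1 component.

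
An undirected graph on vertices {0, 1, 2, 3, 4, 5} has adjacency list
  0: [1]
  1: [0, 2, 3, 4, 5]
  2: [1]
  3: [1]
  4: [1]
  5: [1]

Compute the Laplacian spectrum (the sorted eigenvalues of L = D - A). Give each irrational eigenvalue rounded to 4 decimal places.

[0, 1, 1, 1, 1, 6]

Reading degrees in the order [0, 1, 2, 3, 4, 5] gives [1, 5, 1, 1, 1, 1]; set D = diag(1, 5, 1, 1, 1, 1) and form L = D - A. The multiplicity of 0 as a Laplacian eigenvalue equals the number of connected components. The single zero eigenvalue shows the graph is connected. The largest eigenvalue, 6, is at most the vertex count 6.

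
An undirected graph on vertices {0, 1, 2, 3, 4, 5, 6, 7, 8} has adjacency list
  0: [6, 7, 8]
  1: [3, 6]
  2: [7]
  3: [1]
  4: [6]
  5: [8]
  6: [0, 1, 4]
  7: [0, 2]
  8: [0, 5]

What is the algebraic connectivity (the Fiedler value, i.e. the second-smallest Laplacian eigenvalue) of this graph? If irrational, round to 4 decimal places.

Each diagonal entry of L is the vertex degree and each off-diagonal entry is -1 where an edge is present, 0 otherwise; in the order [0, 1, 2, 3, 4, 5, 6, 7, 8] the diagonal is [3, 2, 1, 1, 1, 1, 3, 2, 2]. The sorted Laplacian eigenvalues are [0, 0.2311, 0.3820, 0.6416, 1.6129, 2.2591, 2.6180, 3.5132, 4.7421]; the algebraic connectivity is the second entry, 0.2311.

0.2311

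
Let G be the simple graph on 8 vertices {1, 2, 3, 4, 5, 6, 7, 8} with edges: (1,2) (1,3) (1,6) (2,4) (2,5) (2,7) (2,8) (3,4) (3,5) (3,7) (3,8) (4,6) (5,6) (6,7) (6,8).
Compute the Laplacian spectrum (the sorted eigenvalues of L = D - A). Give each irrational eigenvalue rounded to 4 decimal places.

[0, 3, 3, 3, 3, 5, 5, 8]

With the vertex order [1, 2, 3, 4, 5, 6, 7, 8], the degrees are [3, 5, 5, 3, 3, 5, 3, 3], giving D = diag(3, 5, 5, 3, 3, 5, 3, 3) and L = D - A. Since every row of L sums to 0, the all-ones vector is in the kernel and 0 is an eigenvalue. The eigenvalues sum to 30, which equals trace(L) = 2|E|. The largest eigenvalue, 8, is at most the vertex count 8.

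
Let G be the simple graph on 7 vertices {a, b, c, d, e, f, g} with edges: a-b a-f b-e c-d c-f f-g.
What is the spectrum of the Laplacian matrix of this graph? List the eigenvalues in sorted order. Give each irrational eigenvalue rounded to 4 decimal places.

[0, 0.2603, 0.6262, 1.4055, 2.2742, 3.0996, 4.3342]

Each diagonal entry of L is the vertex degree and each off-diagonal entry is -1 where an edge is present, 0 otherwise; in the order [a, b, c, d, e, f, g] the diagonal is [2, 2, 2, 1, 1, 3, 1]. Diagonalising L (or applying a numerical eigensolver to the 7x7 matrix) gives the spectrum above. The single zero eigenvalue shows the graph is connected.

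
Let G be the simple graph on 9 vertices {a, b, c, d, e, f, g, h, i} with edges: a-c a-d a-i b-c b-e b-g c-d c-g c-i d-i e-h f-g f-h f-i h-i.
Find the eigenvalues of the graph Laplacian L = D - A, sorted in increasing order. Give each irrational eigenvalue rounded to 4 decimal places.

Each diagonal entry of L is the vertex degree and each off-diagonal entry is -1 where an edge is present, 0 otherwise; in the order [a, b, c, d, e, f, g, h, i] the diagonal is [3, 3, 5, 3, 2, 3, 3, 3, 5]. Diagonalising L (or applying a numerical eigensolver to the 9x9 matrix) gives the spectrum above. The single zero eigenvalue shows the graph is connected. The largest eigenvalue, 6.5141, is at most the vertex count 9. By the matrix-tree theorem the graph has (1/9) * product of the nonzero eigenvalues = 1368 spanning trees.

[0, 1.1338, 1.9139, 2, 4, 4.2108, 4.5720, 5.6554, 6.5141]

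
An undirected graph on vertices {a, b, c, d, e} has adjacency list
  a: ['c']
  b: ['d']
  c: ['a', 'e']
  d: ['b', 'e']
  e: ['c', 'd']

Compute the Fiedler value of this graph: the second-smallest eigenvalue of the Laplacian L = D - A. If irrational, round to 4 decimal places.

0.3820

Reading degrees in the order [a, b, c, d, e] gives [1, 1, 2, 2, 2]; set D = diag(1, 1, 2, 2, 2) and form L = D - A. Computing the eigenvalues of L and sorting gives [0, 0.3820, 1.3820, 2.6180, 3.6180]. The Fiedler value lambda_2 = 0.3820 is strictly positive, so the graph is connected. There is one zero in the spectrum, matching the 1 component.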